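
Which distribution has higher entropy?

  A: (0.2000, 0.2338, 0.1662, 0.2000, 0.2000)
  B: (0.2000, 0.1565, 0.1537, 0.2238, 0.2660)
A

Both distributions are close to uniform, making this a harder comparison.

H(A) = 2.3136 bits
H(B) = 2.2900 bits

The distribution closer to uniform has higher entropy.
Answer: A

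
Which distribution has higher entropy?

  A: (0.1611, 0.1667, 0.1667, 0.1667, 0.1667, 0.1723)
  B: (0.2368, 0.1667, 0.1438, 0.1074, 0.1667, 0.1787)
A

Both distributions are close to uniform, making this a harder comparison.

H(A) = 2.5847 bits
H(B) = 2.5458 bits

The distribution closer to uniform has higher entropy.
Answer: A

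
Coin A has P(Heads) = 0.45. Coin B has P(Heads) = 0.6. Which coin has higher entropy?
A

For binary distributions, entropy is maximized at p=0.5 and decreases as p moves toward 0 or 1.

H(A) = H(0.45) = 0.9928 bits
H(B) = H(0.6) = 0.9710 bits

Distribution A (p=0.45) is closer to uniform (p=0.5), so it has higher entropy.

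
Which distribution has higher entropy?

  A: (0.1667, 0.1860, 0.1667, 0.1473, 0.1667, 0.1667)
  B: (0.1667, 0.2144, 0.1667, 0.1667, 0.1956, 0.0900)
A

Both distributions are close to uniform, making this a harder comparison.

H(A) = 2.5817 bits
H(B) = 2.5419 bits

The distribution closer to uniform has higher entropy.
Answer: A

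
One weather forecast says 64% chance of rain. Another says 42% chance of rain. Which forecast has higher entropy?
42% forecast

Treat each forecast as a Bernoulli distribution. Binary entropy is maximized at p=0.5 and falls off symmetrically toward 0 or 1. The 42% forecast is closer to 50%, so it is more uncertain. H(64%) ≈ 0.943 bits, H(42%) ≈ 0.981 bits.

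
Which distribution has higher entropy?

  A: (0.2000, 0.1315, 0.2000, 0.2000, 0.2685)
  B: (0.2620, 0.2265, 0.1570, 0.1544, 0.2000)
B

Both distributions are close to uniform, making this a harder comparison.

H(A) = 2.2874 bits
H(B) = 2.2915 bits

The distribution closer to uniform has higher entropy.
Answer: B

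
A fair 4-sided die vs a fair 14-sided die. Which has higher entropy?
14-sided die

Both are uniform distributions; for uniform over n outcomes, H = log₂(n). H(4-sided) = log₂(4) = 2.000 bits and H(14-sided) = log₂(14) = 3.807 bits. More outcomes in a uniform distribution means higher entropy.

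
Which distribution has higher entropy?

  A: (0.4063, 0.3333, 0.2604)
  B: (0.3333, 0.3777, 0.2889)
B

Both distributions are close to uniform, making this a harder comparison.

H(A) = 1.5617 bits
H(B) = 1.5764 bits

The distribution closer to uniform has higher entropy.
Answer: B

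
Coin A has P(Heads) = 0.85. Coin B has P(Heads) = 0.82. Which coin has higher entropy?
B

For binary distributions, entropy is maximized at p=0.5 and decreases as p moves toward 0 or 1.

H(A) = H(0.85) = 0.6098 bits
H(B) = H(0.82) = 0.6801 bits

Distribution B (p=0.82) is closer to uniform (p=0.5), so it has higher entropy.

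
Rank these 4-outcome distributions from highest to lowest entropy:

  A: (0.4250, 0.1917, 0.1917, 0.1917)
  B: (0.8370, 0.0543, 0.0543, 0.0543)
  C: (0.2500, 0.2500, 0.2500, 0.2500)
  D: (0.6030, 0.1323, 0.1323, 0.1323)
C > A > D > B

Key insight: Entropy is maximized by uniform distributions and minimized by concentrated distributions.

Entropies:
  H(A) = 1.8951 bits
  H(B) = 0.8998 bits
  H(C) = 2.0000 bits
  H(D) = 1.5984 bits

Ranking: C > A > D > B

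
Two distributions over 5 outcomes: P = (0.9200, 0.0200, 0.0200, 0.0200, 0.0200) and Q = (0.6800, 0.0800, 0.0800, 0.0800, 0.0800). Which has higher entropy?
Q

P is highly concentrated on one outcome (92%), making it nearly deterministic. Q spreads its mass more evenly (max 68%). The more spread-out distribution has higher entropy: H(P) ≈ 0.562 bits, H(Q) ≈ 1.544 bits.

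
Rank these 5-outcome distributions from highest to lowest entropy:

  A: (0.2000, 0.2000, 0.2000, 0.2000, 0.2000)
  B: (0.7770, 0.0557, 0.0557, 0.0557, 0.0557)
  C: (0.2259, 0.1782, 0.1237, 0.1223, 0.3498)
A > C > B

Key insight: Entropy is maximized by uniform distributions and minimized by concentrated distributions.

- Uniform distributions have maximum entropy log₂(5) = 2.3219 bits
- The more "peaked" or concentrated a distribution, the lower its entropy

Entropies:
  H(A) = 2.3219 bits
  H(B) = 1.2116 bits
  H(C) = 2.2022 bits

Ranking: A > C > B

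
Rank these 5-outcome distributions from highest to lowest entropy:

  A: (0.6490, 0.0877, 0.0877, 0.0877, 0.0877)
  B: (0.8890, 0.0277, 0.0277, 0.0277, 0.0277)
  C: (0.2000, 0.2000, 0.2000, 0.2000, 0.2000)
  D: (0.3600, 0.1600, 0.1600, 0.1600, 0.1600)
C > D > A > B

Key insight: Entropy is maximized by uniform distributions and minimized by concentrated distributions.

Entropies:
  H(A) = 1.6370 bits
  H(B) = 0.7249 bits
  H(C) = 2.3219 bits
  H(D) = 2.2227 bits

Ranking: C > D > A > B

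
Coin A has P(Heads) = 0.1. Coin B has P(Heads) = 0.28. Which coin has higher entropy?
B

For binary distributions, entropy is maximized at p=0.5 and decreases as p moves toward 0 or 1.

H(A) = H(0.1) = 0.4690 bits
H(B) = H(0.28) = 0.8555 bits

Distribution B (p=0.28) is closer to uniform (p=0.5), so it has higher entropy.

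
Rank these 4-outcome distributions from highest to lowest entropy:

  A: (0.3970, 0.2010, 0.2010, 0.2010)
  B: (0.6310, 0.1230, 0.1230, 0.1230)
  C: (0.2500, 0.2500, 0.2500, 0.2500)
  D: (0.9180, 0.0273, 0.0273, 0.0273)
C > A > B > D

Key insight: Entropy is maximized by uniform distributions and minimized by concentrated distributions.

Entropies:
  H(A) = 1.9249 bits
  H(B) = 1.5348 bits
  H(C) = 2.0000 bits
  H(D) = 0.5392 bits

Ranking: C > A > B > D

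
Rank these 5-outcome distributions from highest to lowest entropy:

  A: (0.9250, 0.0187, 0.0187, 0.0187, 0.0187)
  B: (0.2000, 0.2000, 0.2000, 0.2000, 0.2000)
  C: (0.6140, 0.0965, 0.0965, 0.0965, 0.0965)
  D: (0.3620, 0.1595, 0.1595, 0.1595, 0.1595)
B > D > C > A

Key insight: Entropy is maximized by uniform distributions and minimized by concentrated distributions.

Entropies:
  H(A) = 0.5343 bits
  H(B) = 2.3219 bits
  H(C) = 1.7342 bits
  H(D) = 2.2203 bits

Ranking: B > D > C > A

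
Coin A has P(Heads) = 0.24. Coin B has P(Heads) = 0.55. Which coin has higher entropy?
B

For binary distributions, entropy is maximized at p=0.5 and decreases as p moves toward 0 or 1.

H(A) = H(0.24) = 0.7950 bits
H(B) = H(0.55) = 0.9928 bits

Distribution B (p=0.55) is closer to uniform (p=0.5), so it has higher entropy.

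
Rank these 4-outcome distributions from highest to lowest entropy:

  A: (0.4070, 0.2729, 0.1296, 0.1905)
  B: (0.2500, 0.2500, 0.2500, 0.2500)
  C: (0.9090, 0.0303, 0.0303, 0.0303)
B > A > C

Key insight: Entropy is maximized by uniform distributions and minimized by concentrated distributions.

- Uniform distributions have maximum entropy log₂(4) = 2.0000 bits
- The more "peaked" or concentrated a distribution, the lower its entropy

Entropies:
  H(A) = 1.8769 bits
  H(B) = 2.0000 bits
  H(C) = 0.5840 bits

Ranking: B > A > C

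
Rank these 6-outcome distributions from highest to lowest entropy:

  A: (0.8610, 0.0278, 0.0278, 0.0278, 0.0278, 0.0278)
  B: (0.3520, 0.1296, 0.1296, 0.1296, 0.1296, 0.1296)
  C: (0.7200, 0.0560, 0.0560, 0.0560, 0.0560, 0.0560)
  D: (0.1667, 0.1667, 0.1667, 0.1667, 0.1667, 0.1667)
D > B > C > A

Key insight: Entropy is maximized by uniform distributions and minimized by concentrated distributions.

Entropies:
  H(A) = 0.9044 bits
  H(B) = 2.4405 bits
  H(C) = 1.5056 bits
  H(D) = 2.5850 bits

Ranking: D > B > C > A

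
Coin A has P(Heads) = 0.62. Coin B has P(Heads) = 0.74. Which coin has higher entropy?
A

For binary distributions, entropy is maximized at p=0.5 and decreases as p moves toward 0 or 1.

H(A) = H(0.62) = 0.9580 bits
H(B) = H(0.74) = 0.8267 bits

Distribution A (p=0.62) is closer to uniform (p=0.5), so it has higher entropy.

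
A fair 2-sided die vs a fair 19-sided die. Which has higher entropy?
19-sided die

Both are uniform distributions; for uniform over n outcomes, H = log₂(n). H(2-sided) = log₂(2) = 1.000 bits and H(19-sided) = log₂(19) = 4.248 bits. More outcomes in a uniform distribution means higher entropy.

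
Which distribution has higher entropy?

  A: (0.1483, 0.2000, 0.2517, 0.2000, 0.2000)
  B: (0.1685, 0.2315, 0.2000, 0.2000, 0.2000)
B

Both distributions are close to uniform, making this a harder comparison.

H(A) = 2.3025 bits
H(B) = 2.3148 bits

The distribution closer to uniform has higher entropy.
Answer: B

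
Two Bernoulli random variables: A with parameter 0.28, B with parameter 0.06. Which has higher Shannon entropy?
A

For binary distributions, entropy is maximized at p=0.5 and decreases as p moves toward 0 or 1.

H(A) = H(0.28) = 0.8555 bits
H(B) = H(0.06) = 0.3274 bits

Distribution A (p=0.28) is closer to uniform (p=0.5), so it has higher entropy.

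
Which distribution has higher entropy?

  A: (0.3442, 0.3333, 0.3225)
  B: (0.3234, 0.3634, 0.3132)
A

Both distributions are close to uniform, making this a harder comparison.

H(A) = 1.5845 bits
H(B) = 1.5820 bits

The distribution closer to uniform has higher entropy.
Answer: A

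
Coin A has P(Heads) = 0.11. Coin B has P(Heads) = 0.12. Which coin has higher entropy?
B

For binary distributions, entropy is maximized at p=0.5 and decreases as p moves toward 0 or 1.

H(A) = H(0.11) = 0.4999 bits
H(B) = H(0.12) = 0.5294 bits

Distribution B (p=0.12) is closer to uniform (p=0.5), so it has higher entropy.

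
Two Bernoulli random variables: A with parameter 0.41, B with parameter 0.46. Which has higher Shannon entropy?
B

For binary distributions, entropy is maximized at p=0.5 and decreases as p moves toward 0 or 1.

H(A) = H(0.41) = 0.9765 bits
H(B) = H(0.46) = 0.9954 bits

Distribution B (p=0.46) is closer to uniform (p=0.5), so it has higher entropy.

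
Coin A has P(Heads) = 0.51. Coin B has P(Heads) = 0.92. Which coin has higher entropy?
A

For binary distributions, entropy is maximized at p=0.5 and decreases as p moves toward 0 or 1.

H(A) = H(0.51) = 0.9997 bits
H(B) = H(0.92) = 0.4022 bits

Distribution A (p=0.51) is closer to uniform (p=0.5), so it has higher entropy.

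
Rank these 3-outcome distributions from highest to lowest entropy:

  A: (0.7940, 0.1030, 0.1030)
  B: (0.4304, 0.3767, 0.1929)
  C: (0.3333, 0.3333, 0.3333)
C > B > A

Key insight: Entropy is maximized by uniform distributions and minimized by concentrated distributions.

- Uniform distributions have maximum entropy log₂(3) = 1.5850 bits
- The more "peaked" or concentrated a distribution, the lower its entropy

Entropies:
  H(A) = 0.9398 bits
  H(B) = 1.5120 bits
  H(C) = 1.5850 bits

Ranking: C > B > A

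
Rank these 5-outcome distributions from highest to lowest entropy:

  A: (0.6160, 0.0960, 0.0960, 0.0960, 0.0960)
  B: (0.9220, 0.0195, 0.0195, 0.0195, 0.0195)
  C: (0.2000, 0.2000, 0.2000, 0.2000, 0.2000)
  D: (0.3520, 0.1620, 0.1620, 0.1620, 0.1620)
C > D > A > B

Key insight: Entropy is maximized by uniform distributions and minimized by concentrated distributions.

Entropies:
  H(A) = 1.7288 bits
  H(B) = 0.5511 bits
  H(C) = 2.3219 bits
  H(D) = 2.2318 bits

Ranking: C > D > A > B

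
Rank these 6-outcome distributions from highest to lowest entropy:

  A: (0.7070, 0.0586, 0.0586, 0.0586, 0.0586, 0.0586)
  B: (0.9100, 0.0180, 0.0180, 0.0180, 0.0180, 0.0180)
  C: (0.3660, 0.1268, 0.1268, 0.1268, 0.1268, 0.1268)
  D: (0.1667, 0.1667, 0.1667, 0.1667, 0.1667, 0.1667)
D > C > A > B

Key insight: Entropy is maximized by uniform distributions and minimized by concentrated distributions.

Entropies:
  H(A) = 1.5529 bits
  H(B) = 0.6454 bits
  H(C) = 2.4197 bits
  H(D) = 2.5850 bits

Ranking: D > C > A > B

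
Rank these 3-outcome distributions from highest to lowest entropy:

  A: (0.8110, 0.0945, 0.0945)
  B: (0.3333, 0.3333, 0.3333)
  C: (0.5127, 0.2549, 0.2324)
B > C > A

Key insight: Entropy is maximized by uniform distributions and minimized by concentrated distributions.

- Uniform distributions have maximum entropy log₂(3) = 1.5850 bits
- The more "peaked" or concentrated a distribution, the lower its entropy

Entropies:
  H(A) = 0.8884 bits
  H(B) = 1.5850 bits
  H(C) = 1.4861 bits

Ranking: B > C > A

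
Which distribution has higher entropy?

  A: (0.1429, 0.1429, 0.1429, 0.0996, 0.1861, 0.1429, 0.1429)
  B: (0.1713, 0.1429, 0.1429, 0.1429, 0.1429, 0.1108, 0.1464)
B

Both distributions are close to uniform, making this a harder comparison.

H(A) = 2.7881 bits
H(B) = 2.7978 bits

The distribution closer to uniform has higher entropy.
Answer: B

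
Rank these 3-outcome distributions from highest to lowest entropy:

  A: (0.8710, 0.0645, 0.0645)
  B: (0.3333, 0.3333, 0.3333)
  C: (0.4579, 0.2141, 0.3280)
B > C > A

Key insight: Entropy is maximized by uniform distributions and minimized by concentrated distributions.

- Uniform distributions have maximum entropy log₂(3) = 1.5850 bits
- The more "peaked" or concentrated a distribution, the lower its entropy

Entropies:
  H(A) = 0.6837 bits
  H(B) = 1.5850 bits
  H(C) = 1.5196 bits

Ranking: B > C > A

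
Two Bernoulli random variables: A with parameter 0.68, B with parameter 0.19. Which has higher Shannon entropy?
A

For binary distributions, entropy is maximized at p=0.5 and decreases as p moves toward 0 or 1.

H(A) = H(0.68) = 0.9044 bits
H(B) = H(0.19) = 0.7015 bits

Distribution A (p=0.68) is closer to uniform (p=0.5), so it has higher entropy.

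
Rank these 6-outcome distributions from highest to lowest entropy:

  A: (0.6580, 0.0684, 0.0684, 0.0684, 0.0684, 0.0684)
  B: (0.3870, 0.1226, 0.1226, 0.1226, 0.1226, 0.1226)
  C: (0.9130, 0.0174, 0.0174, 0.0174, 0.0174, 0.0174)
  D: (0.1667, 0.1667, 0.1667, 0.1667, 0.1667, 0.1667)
D > B > A > C

Key insight: Entropy is maximized by uniform distributions and minimized by concentrated distributions.

Entropies:
  H(A) = 1.7208 bits
  H(B) = 2.3862 bits
  H(C) = 0.6284 bits
  H(D) = 2.5850 bits

Ranking: D > B > A > C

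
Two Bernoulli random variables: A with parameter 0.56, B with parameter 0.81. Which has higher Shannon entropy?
A

For binary distributions, entropy is maximized at p=0.5 and decreases as p moves toward 0 or 1.

H(A) = H(0.56) = 0.9896 bits
H(B) = H(0.81) = 0.7015 bits

Distribution A (p=0.56) is closer to uniform (p=0.5), so it has higher entropy.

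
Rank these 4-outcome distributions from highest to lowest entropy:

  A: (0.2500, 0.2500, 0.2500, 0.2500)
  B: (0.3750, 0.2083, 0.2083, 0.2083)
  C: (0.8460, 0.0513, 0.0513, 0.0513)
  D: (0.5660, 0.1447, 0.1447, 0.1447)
A > B > D > C

Key insight: Entropy is maximized by uniform distributions and minimized by concentrated distributions.

Entropies:
  H(A) = 2.0000 bits
  H(B) = 1.9450 bits
  H(C) = 0.8638 bits
  H(D) = 1.6753 bits

Ranking: A > B > D > C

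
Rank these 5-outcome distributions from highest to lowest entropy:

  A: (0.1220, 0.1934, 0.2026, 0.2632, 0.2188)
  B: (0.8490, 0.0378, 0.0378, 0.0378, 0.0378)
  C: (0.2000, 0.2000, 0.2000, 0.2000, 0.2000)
C > A > B

Key insight: Entropy is maximized by uniform distributions and minimized by concentrated distributions.

- Uniform distributions have maximum entropy log₂(5) = 2.3219 bits
- The more "peaked" or concentrated a distribution, the lower its entropy

Entropies:
  H(A) = 2.2819 bits
  H(B) = 0.9143 bits
  H(C) = 2.3219 bits

Ranking: C > A > B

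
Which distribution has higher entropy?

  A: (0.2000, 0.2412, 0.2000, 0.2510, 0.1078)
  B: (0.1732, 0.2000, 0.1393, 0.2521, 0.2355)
B

Both distributions are close to uniform, making this a harder comparison.

H(A) = 2.2706 bits
H(B) = 2.2910 bits

The distribution closer to uniform has higher entropy.
Answer: B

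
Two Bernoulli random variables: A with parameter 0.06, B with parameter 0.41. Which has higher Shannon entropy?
B

For binary distributions, entropy is maximized at p=0.5 and decreases as p moves toward 0 or 1.

H(A) = H(0.06) = 0.3274 bits
H(B) = H(0.41) = 0.9765 bits

Distribution B (p=0.41) is closer to uniform (p=0.5), so it has higher entropy.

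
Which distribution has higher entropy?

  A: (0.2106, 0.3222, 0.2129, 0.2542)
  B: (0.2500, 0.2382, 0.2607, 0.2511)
B

Both distributions are close to uniform, making this a harder comparison.

H(A) = 1.9773 bits
H(B) = 1.9993 bits

The distribution closer to uniform has higher entropy.
Answer: B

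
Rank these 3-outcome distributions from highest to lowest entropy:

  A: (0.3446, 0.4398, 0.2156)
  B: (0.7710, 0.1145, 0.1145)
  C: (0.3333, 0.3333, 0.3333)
C > A > B

Key insight: Entropy is maximized by uniform distributions and minimized by concentrated distributions.

- Uniform distributions have maximum entropy log₂(3) = 1.5850 bits
- The more "peaked" or concentrated a distribution, the lower its entropy

Entropies:
  H(A) = 1.5281 bits
  H(B) = 1.0053 bits
  H(C) = 1.5850 bits

Ranking: C > A > B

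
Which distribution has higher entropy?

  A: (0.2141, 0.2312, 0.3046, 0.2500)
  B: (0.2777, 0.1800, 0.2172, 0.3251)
A

Both distributions are close to uniform, making this a harder comparison.

H(A) = 1.9870 bits
H(B) = 1.9641 bits

The distribution closer to uniform has higher entropy.
Answer: A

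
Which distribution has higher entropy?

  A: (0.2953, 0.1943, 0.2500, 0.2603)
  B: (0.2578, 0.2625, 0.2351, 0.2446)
B

Both distributions are close to uniform, making this a harder comparison.

H(A) = 1.9844 bits
H(B) = 1.9986 bits

The distribution closer to uniform has higher entropy.
Answer: B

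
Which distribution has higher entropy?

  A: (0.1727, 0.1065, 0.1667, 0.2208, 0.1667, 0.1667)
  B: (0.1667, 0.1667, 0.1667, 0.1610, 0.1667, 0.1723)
B

Both distributions are close to uniform, making this a harder comparison.

H(A) = 2.5553 bits
H(B) = 2.5847 bits

The distribution closer to uniform has higher entropy.
Answer: B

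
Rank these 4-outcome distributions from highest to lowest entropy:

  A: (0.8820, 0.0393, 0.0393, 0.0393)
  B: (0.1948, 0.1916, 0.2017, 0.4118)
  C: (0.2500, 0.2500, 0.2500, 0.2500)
C > B > A

Key insight: Entropy is maximized by uniform distributions and minimized by concentrated distributions.

- Uniform distributions have maximum entropy log₂(4) = 2.0000 bits
- The more "peaked" or concentrated a distribution, the lower its entropy

Entropies:
  H(A) = 0.7106 bits
  H(B) = 1.9095 bits
  H(C) = 2.0000 bits

Ranking: C > B > A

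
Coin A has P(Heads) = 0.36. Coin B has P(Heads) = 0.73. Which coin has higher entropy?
A

For binary distributions, entropy is maximized at p=0.5 and decreases as p moves toward 0 or 1.

H(A) = H(0.36) = 0.9427 bits
H(B) = H(0.73) = 0.8415 bits

Distribution A (p=0.36) is closer to uniform (p=0.5), so it has higher entropy.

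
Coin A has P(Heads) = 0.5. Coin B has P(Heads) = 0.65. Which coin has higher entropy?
A

For binary distributions, entropy is maximized at p=0.5 and decreases as p moves toward 0 or 1.

H(A) = H(0.5) = 1.0000 bits
H(B) = H(0.65) = 0.9341 bits

Distribution A (p=0.5) is closer to uniform (p=0.5), so it has higher entropy.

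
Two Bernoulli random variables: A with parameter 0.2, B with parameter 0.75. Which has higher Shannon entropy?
B

For binary distributions, entropy is maximized at p=0.5 and decreases as p moves toward 0 or 1.

H(A) = H(0.2) = 0.7219 bits
H(B) = H(0.75) = 0.8113 bits

Distribution B (p=0.75) is closer to uniform (p=0.5), so it has higher entropy.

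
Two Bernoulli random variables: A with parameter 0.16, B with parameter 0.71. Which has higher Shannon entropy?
B

For binary distributions, entropy is maximized at p=0.5 and decreases as p moves toward 0 or 1.

H(A) = H(0.16) = 0.6343 bits
H(B) = H(0.71) = 0.8687 bits

Distribution B (p=0.71) is closer to uniform (p=0.5), so it has higher entropy.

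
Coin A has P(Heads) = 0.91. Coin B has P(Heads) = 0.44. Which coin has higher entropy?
B

For binary distributions, entropy is maximized at p=0.5 and decreases as p moves toward 0 or 1.

H(A) = H(0.91) = 0.4365 bits
H(B) = H(0.44) = 0.9896 bits

Distribution B (p=0.44) is closer to uniform (p=0.5), so it has higher entropy.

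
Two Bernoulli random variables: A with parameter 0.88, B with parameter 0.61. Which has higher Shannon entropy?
B

For binary distributions, entropy is maximized at p=0.5 and decreases as p moves toward 0 or 1.

H(A) = H(0.88) = 0.5294 bits
H(B) = H(0.61) = 0.9648 bits

Distribution B (p=0.61) is closer to uniform (p=0.5), so it has higher entropy.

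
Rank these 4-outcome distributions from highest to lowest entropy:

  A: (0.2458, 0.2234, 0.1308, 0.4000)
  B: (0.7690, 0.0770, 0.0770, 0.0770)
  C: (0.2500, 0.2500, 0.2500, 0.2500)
C > A > B

Key insight: Entropy is maximized by uniform distributions and minimized by concentrated distributions.

- Uniform distributions have maximum entropy log₂(4) = 2.0000 bits
- The more "peaked" or concentrated a distribution, the lower its entropy

Entropies:
  H(A) = 1.8933 bits
  H(B) = 1.1459 bits
  H(C) = 2.0000 bits

Ranking: C > A > B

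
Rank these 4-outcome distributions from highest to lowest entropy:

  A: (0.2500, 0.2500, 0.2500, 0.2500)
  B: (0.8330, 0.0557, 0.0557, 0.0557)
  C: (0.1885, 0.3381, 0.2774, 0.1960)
A > C > B

Key insight: Entropy is maximized by uniform distributions and minimized by concentrated distributions.

- Uniform distributions have maximum entropy log₂(4) = 2.0000 bits
- The more "peaked" or concentrated a distribution, the lower its entropy

Entropies:
  H(A) = 2.0000 bits
  H(B) = 0.9155 bits
  H(C) = 1.9567 bits

Ranking: A > C > B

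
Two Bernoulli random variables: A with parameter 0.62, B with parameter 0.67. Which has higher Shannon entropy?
A

For binary distributions, entropy is maximized at p=0.5 and decreases as p moves toward 0 or 1.

H(A) = H(0.62) = 0.9580 bits
H(B) = H(0.67) = 0.9149 bits

Distribution A (p=0.62) is closer to uniform (p=0.5), so it has higher entropy.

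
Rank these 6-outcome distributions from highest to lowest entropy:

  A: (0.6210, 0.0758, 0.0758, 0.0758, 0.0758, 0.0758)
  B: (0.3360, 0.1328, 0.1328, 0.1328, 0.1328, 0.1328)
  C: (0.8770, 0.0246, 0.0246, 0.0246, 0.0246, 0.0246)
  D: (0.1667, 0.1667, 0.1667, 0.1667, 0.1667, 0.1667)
D > B > A > C

Key insight: Entropy is maximized by uniform distributions and minimized by concentrated distributions.

Entropies:
  H(A) = 1.8373 bits
  H(B) = 2.4627 bits
  H(C) = 0.8235 bits
  H(D) = 2.5850 bits

Ranking: D > B > A > C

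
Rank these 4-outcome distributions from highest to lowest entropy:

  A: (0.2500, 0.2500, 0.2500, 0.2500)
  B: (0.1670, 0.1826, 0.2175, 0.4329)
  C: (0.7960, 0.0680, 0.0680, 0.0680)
A > B > C

Key insight: Entropy is maximized by uniform distributions and minimized by concentrated distributions.

- Uniform distributions have maximum entropy log₂(4) = 2.0000 bits
- The more "peaked" or concentrated a distribution, the lower its entropy

Entropies:
  H(A) = 2.0000 bits
  H(B) = 1.8807 bits
  H(C) = 1.0532 bits

Ranking: A > B > C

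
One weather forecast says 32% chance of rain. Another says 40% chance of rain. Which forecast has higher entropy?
40% forecast

Treat each forecast as a Bernoulli distribution. Binary entropy is maximized at p=0.5 and falls off symmetrically toward 0 or 1. The 40% forecast is closer to 50%, so it is more uncertain. H(32%) ≈ 0.904 bits, H(40%) ≈ 0.971 bits.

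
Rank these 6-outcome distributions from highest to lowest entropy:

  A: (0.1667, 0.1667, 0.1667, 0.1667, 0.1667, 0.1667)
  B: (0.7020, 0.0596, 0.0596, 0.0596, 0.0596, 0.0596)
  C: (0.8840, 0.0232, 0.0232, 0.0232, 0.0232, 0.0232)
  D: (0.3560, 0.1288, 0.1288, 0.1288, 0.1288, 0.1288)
A > D > B > C

Key insight: Entropy is maximized by uniform distributions and minimized by concentrated distributions.

Entropies:
  H(A) = 2.5850 bits
  H(B) = 1.5708 bits
  H(C) = 0.7871 bits
  H(D) = 2.4346 bits

Ranking: A > D > B > C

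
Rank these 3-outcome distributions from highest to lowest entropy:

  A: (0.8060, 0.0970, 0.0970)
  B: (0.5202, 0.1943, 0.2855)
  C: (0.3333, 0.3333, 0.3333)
C > B > A

Key insight: Entropy is maximized by uniform distributions and minimized by concentrated distributions.

- Uniform distributions have maximum entropy log₂(3) = 1.5850 bits
- The more "peaked" or concentrated a distribution, the lower its entropy

Entropies:
  H(A) = 0.9038 bits
  H(B) = 1.4660 bits
  H(C) = 1.5850 bits

Ranking: C > B > A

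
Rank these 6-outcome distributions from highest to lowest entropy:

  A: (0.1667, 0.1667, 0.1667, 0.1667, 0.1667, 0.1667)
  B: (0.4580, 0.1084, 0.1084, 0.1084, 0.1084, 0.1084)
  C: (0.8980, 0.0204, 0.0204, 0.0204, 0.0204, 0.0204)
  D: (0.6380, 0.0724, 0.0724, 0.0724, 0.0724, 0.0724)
A > B > D > C

Key insight: Entropy is maximized by uniform distributions and minimized by concentrated distributions.

Entropies:
  H(A) = 2.5850 bits
  H(B) = 2.2534 bits
  H(C) = 0.7121 bits
  H(D) = 1.7849 bits

Ranking: A > B > D > C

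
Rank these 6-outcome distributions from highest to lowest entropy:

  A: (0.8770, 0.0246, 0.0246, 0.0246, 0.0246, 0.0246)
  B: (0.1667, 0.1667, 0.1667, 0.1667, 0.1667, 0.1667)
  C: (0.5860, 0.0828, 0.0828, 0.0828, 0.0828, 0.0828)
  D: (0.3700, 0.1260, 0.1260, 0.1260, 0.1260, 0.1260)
B > D > C > A

Key insight: Entropy is maximized by uniform distributions and minimized by concentrated distributions.

Entropies:
  H(A) = 0.8235 bits
  H(B) = 2.5850 bits
  H(C) = 1.9398 bits
  H(D) = 2.4135 bits

Ranking: B > D > C > A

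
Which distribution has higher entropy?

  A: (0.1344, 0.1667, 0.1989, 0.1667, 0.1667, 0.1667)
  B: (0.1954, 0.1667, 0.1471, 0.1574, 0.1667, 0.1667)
B

Both distributions are close to uniform, making this a harder comparison.

H(A) = 2.5759 bits
H(B) = 2.5795 bits

The distribution closer to uniform has higher entropy.
Answer: B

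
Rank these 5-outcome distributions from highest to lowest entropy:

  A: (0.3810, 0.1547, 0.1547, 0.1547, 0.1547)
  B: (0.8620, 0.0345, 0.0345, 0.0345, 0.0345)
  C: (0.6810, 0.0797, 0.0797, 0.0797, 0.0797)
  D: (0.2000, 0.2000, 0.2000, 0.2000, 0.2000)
D > A > C > B

Key insight: Entropy is maximized by uniform distributions and minimized by concentrated distributions.

Entropies:
  H(A) = 2.1967 bits
  H(B) = 0.8550 bits
  H(C) = 1.5413 bits
  H(D) = 2.3219 bits

Ranking: D > A > C > B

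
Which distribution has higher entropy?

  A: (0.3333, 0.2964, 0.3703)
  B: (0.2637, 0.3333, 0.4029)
A

Both distributions are close to uniform, making this a harder comparison.

H(A) = 1.5791 bits
H(B) = 1.5638 bits

The distribution closer to uniform has higher entropy.
Answer: A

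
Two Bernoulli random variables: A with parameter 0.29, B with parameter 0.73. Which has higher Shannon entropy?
A

For binary distributions, entropy is maximized at p=0.5 and decreases as p moves toward 0 or 1.

H(A) = H(0.29) = 0.8687 bits
H(B) = H(0.73) = 0.8415 bits

Distribution A (p=0.29) is closer to uniform (p=0.5), so it has higher entropy.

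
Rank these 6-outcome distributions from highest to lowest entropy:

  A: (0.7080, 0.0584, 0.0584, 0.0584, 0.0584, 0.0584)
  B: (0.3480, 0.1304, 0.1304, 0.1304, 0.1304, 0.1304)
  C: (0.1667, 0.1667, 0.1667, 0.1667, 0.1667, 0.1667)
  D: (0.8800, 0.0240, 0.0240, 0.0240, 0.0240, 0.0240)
C > B > A > D

Key insight: Entropy is maximized by uniform distributions and minimized by concentrated distributions.

Entropies:
  H(A) = 1.5493 bits
  H(B) = 2.4462 bits
  H(C) = 2.5850 bits
  H(D) = 0.8080 bits

Ranking: C > B > A > D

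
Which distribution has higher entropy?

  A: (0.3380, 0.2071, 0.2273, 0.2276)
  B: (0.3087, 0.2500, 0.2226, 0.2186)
B

Both distributions are close to uniform, making this a harder comparison.

H(A) = 1.9712 bits
H(B) = 1.9855 bits

The distribution closer to uniform has higher entropy.
Answer: B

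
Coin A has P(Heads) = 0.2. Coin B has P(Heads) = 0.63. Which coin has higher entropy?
B

For binary distributions, entropy is maximized at p=0.5 and decreases as p moves toward 0 or 1.

H(A) = H(0.2) = 0.7219 bits
H(B) = H(0.63) = 0.9507 bits

Distribution B (p=0.63) is closer to uniform (p=0.5), so it has higher entropy.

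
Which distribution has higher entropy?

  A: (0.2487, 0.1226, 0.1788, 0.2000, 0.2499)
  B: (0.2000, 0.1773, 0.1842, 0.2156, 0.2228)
B

Both distributions are close to uniform, making this a harder comparison.

H(A) = 2.2789 bits
H(B) = 2.3164 bits

The distribution closer to uniform has higher entropy.
Answer: B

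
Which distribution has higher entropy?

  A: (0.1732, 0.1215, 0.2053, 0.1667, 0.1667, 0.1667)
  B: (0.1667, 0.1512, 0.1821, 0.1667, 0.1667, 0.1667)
B

Both distributions are close to uniform, making this a harder comparison.

H(A) = 2.5690 bits
H(B) = 2.5829 bits

The distribution closer to uniform has higher entropy.
Answer: B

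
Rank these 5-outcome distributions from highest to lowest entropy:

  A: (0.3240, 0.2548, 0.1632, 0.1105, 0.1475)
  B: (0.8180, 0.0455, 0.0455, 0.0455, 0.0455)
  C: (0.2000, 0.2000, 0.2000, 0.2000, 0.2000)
C > A > B

Key insight: Entropy is maximized by uniform distributions and minimized by concentrated distributions.

- Uniform distributions have maximum entropy log₂(5) = 2.3219 bits
- The more "peaked" or concentrated a distribution, the lower its entropy

Entropies:
  H(A) = 2.2147 bits
  H(B) = 1.0484 bits
  H(C) = 2.3219 bits

Ranking: C > A > B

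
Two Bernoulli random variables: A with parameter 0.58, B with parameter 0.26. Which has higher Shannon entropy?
A

For binary distributions, entropy is maximized at p=0.5 and decreases as p moves toward 0 or 1.

H(A) = H(0.58) = 0.9815 bits
H(B) = H(0.26) = 0.8267 bits

Distribution A (p=0.58) is closer to uniform (p=0.5), so it has higher entropy.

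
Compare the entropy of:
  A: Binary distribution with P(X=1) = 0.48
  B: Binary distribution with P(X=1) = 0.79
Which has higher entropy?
A

For binary distributions, entropy is maximized at p=0.5 and decreases as p moves toward 0 or 1.

H(A) = H(0.48) = 0.9988 bits
H(B) = H(0.79) = 0.7415 bits

Distribution A (p=0.48) is closer to uniform (p=0.5), so it has higher entropy.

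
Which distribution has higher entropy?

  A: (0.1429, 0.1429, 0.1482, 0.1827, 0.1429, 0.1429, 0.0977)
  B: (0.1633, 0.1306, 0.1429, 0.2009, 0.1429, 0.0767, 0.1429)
A

Both distributions are close to uniform, making this a harder comparison.

H(A) = 2.7883 bits
H(B) = 2.7628 bits

The distribution closer to uniform has higher entropy.
Answer: A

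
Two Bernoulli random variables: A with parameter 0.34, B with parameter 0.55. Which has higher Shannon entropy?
B

For binary distributions, entropy is maximized at p=0.5 and decreases as p moves toward 0 or 1.

H(A) = H(0.34) = 0.9248 bits
H(B) = H(0.55) = 0.9928 bits

Distribution B (p=0.55) is closer to uniform (p=0.5), so it has higher entropy.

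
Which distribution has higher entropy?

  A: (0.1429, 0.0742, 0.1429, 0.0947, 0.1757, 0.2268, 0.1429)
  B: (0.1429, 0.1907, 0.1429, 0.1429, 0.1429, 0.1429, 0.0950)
B

Both distributions are close to uniform, making this a harder comparison.

H(A) = 2.7300 bits
H(B) = 2.7838 bits

The distribution closer to uniform has higher entropy.
Answer: B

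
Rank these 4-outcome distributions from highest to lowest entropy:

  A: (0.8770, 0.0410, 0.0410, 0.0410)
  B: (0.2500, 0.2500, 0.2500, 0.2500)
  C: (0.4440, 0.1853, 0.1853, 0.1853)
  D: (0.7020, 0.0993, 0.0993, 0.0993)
B > C > D > A

Key insight: Entropy is maximized by uniform distributions and minimized by concentrated distributions.

Entropies:
  H(A) = 0.7329 bits
  H(B) = 2.0000 bits
  H(C) = 1.8722 bits
  H(D) = 1.3512 bits

Ranking: B > C > D > A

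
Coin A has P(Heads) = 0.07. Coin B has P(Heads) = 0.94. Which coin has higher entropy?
A

For binary distributions, entropy is maximized at p=0.5 and decreases as p moves toward 0 or 1.

H(A) = H(0.07) = 0.3659 bits
H(B) = H(0.94) = 0.3274 bits

Distribution A (p=0.07) is closer to uniform (p=0.5), so it has higher entropy.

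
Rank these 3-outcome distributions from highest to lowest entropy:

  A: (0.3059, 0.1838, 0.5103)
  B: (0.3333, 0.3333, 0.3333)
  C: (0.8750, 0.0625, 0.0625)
B > A > C

Key insight: Entropy is maximized by uniform distributions and minimized by concentrated distributions.

- Uniform distributions have maximum entropy log₂(3) = 1.5850 bits
- The more "peaked" or concentrated a distribution, the lower its entropy

Entropies:
  H(A) = 1.4671 bits
  H(B) = 1.5850 bits
  H(C) = 0.6686 bits

Ranking: B > A > C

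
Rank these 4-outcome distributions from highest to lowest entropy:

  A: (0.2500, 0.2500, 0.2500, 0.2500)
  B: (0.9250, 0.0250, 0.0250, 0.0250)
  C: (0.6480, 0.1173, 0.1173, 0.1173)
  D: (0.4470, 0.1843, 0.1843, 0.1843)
A > D > C > B

Key insight: Entropy is maximized by uniform distributions and minimized by concentrated distributions.

Entropies:
  H(A) = 2.0000 bits
  H(B) = 0.5032 bits
  H(C) = 1.4937 bits
  H(D) = 1.8684 bits

Ranking: A > D > C > B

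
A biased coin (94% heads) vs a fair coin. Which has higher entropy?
Fair coin

The fair coin is uniform (p=0.5), maximizing binary entropy at 1 bit. The biased coin has H(0.94) ≈ 0.327 bits — its outcome is more predictable, so its entropy is lower.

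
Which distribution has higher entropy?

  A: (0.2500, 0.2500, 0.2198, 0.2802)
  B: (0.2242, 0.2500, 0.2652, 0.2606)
B

Both distributions are close to uniform, making this a harder comparison.

H(A) = 1.9947 bits
H(B) = 1.9970 bits

The distribution closer to uniform has higher entropy.
Answer: B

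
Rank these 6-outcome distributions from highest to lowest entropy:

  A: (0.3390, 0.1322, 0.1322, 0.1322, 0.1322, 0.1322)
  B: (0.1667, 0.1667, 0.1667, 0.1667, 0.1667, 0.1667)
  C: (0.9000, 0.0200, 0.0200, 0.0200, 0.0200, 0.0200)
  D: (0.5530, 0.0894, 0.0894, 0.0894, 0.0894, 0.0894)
B > A > D > C

Key insight: Entropy is maximized by uniform distributions and minimized by concentrated distributions.

Entropies:
  H(A) = 2.4587 bits
  H(B) = 2.5850 bits
  H(C) = 0.7012 bits
  H(D) = 2.0298 bits

Ranking: B > A > D > C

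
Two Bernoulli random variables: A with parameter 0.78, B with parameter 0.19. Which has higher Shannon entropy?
A

For binary distributions, entropy is maximized at p=0.5 and decreases as p moves toward 0 or 1.

H(A) = H(0.78) = 0.7602 bits
H(B) = H(0.19) = 0.7015 bits

Distribution A (p=0.78) is closer to uniform (p=0.5), so it has higher entropy.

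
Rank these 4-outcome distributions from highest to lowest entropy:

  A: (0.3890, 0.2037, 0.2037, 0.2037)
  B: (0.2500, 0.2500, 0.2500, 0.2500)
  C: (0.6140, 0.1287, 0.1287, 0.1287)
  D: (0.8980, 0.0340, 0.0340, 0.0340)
B > A > C > D

Key insight: Entropy is maximized by uniform distributions and minimized by concentrated distributions.

Entropies:
  H(A) = 1.9326 bits
  H(B) = 2.0000 bits
  H(C) = 1.5740 bits
  H(D) = 0.6370 bits

Ranking: B > A > C > D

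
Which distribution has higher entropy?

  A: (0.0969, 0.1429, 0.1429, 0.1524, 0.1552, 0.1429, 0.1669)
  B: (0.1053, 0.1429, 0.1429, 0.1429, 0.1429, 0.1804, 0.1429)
B

Both distributions are close to uniform, making this a harder comparison.

H(A) = 2.7913 bits
H(B) = 2.7930 bits

The distribution closer to uniform has higher entropy.
Answer: B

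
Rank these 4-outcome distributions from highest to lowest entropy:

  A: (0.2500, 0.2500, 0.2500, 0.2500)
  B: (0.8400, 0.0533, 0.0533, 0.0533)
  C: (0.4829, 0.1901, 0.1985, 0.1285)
A > C > B

Key insight: Entropy is maximized by uniform distributions and minimized by concentrated distributions.

- Uniform distributions have maximum entropy log₂(4) = 2.0000 bits
- The more "peaked" or concentrated a distribution, the lower its entropy

Entropies:
  H(A) = 2.0000 bits
  H(B) = 0.8879 bits
  H(C) = 1.8059 bits

Ranking: A > C > B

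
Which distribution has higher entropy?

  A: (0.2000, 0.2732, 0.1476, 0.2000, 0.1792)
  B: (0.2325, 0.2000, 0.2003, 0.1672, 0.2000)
B

Both distributions are close to uniform, making this a harder comparison.

H(A) = 2.2921 bits
H(B) = 2.3142 bits

The distribution closer to uniform has higher entropy.
Answer: B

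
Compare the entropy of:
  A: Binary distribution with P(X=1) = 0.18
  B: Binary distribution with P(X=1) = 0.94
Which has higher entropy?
A

For binary distributions, entropy is maximized at p=0.5 and decreases as p moves toward 0 or 1.

H(A) = H(0.18) = 0.6801 bits
H(B) = H(0.94) = 0.3274 bits

Distribution A (p=0.18) is closer to uniform (p=0.5), so it has higher entropy.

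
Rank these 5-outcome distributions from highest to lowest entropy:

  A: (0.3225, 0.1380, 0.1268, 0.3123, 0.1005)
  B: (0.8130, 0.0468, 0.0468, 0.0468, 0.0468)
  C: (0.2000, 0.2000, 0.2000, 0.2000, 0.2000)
C > A > B

Key insight: Entropy is maximized by uniform distributions and minimized by concentrated distributions.

- Uniform distributions have maximum entropy log₂(5) = 2.3219 bits
- The more "peaked" or concentrated a distribution, the lower its entropy

Entropies:
  H(A) = 2.1559 bits
  H(B) = 1.0692 bits
  H(C) = 2.3219 bits

Ranking: C > A > B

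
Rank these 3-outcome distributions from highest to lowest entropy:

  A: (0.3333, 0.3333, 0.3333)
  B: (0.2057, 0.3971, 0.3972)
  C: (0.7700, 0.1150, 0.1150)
A > B > C

Key insight: Entropy is maximized by uniform distributions and minimized by concentrated distributions.

- Uniform distributions have maximum entropy log₂(3) = 1.5850 bits
- The more "peaked" or concentrated a distribution, the lower its entropy

Entropies:
  H(A) = 1.5850 bits
  H(B) = 1.5275 bits
  H(C) = 1.0080 bits

Ranking: A > B > C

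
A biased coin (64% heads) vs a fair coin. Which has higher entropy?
Fair coin

The fair coin is uniform (p=0.5), maximizing binary entropy at 1 bit. The biased coin has H(0.64) ≈ 0.943 bits — its outcome is more predictable, so its entropy is lower.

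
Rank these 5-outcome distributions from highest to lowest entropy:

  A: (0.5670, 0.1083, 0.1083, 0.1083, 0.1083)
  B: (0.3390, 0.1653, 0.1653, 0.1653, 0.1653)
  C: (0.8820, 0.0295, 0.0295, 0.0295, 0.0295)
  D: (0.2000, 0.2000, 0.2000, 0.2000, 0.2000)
D > B > A > C

Key insight: Entropy is maximized by uniform distributions and minimized by concentrated distributions.

Entropies:
  H(A) = 1.8530 bits
  H(B) = 2.2459 bits
  H(C) = 0.7596 bits
  H(D) = 2.3219 bits

Ranking: D > B > A > C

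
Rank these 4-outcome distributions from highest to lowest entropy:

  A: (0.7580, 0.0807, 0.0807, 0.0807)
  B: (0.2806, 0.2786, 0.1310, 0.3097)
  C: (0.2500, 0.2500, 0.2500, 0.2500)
C > B > A

Key insight: Entropy is maximized by uniform distributions and minimized by concentrated distributions.

- Uniform distributions have maximum entropy log₂(4) = 2.0000 bits
- The more "peaked" or concentrated a distribution, the lower its entropy

Entropies:
  H(A) = 1.1819 bits
  H(B) = 1.9360 bits
  H(C) = 2.0000 bits

Ranking: C > B > A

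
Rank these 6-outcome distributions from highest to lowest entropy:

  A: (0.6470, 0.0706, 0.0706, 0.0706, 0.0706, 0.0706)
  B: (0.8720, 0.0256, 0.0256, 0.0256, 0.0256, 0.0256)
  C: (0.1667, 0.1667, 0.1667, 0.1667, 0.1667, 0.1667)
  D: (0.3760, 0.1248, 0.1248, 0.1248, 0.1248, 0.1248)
C > D > A > B

Key insight: Entropy is maximized by uniform distributions and minimized by concentrated distributions.

Entropies:
  H(A) = 1.7564 bits
  H(B) = 0.8491 bits
  H(C) = 2.5850 bits
  H(D) = 2.4041 bits

Ranking: C > D > A > B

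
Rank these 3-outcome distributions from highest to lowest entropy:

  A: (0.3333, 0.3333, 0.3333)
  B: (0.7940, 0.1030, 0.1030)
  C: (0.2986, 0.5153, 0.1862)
A > C > B

Key insight: Entropy is maximized by uniform distributions and minimized by concentrated distributions.

- Uniform distributions have maximum entropy log₂(3) = 1.5850 bits
- The more "peaked" or concentrated a distribution, the lower its entropy

Entropies:
  H(A) = 1.5850 bits
  H(B) = 0.9398 bits
  H(C) = 1.4651 bits

Ranking: A > C > B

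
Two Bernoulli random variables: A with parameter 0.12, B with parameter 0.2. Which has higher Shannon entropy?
B

For binary distributions, entropy is maximized at p=0.5 and decreases as p moves toward 0 or 1.

H(A) = H(0.12) = 0.5294 bits
H(B) = H(0.2) = 0.7219 bits

Distribution B (p=0.2) is closer to uniform (p=0.5), so it has higher entropy.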